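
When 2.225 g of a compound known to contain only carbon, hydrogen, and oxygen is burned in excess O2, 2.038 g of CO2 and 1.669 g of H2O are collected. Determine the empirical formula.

mol C = 2.038 / 44.01 = 0.04631; mass C = 0.04631 × 12.01 = 0.5562 g
mol H = 2 × (1.669 / 18.02) = 0.1852; mass H = 0.1852 × 1.008 = 0.1867 g
mass O = 2.225 − (0.7429) = 1.482 g → mol O = 0.09263
Smallest is C at 0.04631 mol; normalising gives C 1.000, H 4.000, O 2.000
Ratio ≈ 1:4:2, so the empirical formula is CH4O2

CH4O2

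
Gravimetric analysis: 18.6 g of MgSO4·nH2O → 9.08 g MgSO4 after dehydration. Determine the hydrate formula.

Mass of water lost = 18.6 − 9.08 = 9.52 g → 9.52 / 18.02 = 0.5283 mol H2O
Molar mass of MgSO4 = 120.38 g/mol → mol MgSO4 = 9.08 / 120.38 = 0.07543
n = 0.5283 / 0.07543 = 7.00 ≈ 7 → MgSO4·7H2O

MgSO4·7H2O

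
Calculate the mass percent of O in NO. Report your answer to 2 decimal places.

53.32%

Molar mass = 1(14.01) + 1(16.00) = 30.010 g/mol
Mass of O per mole = 1 × 16.00 = 16.000 g
% O = 16.000 / 30.010 × 100 = 53.32%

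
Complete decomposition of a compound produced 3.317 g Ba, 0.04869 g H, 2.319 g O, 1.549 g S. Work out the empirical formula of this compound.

n(Ba) = 3.317/137.33 = 0.02415, n(H) = 0.04869/1.008 = 0.0483, n(O) = 2.319/16.00 = 0.1449, n(S) = 1.549/32.07 = 0.0483
Divide by the smallest (0.02415 mol Ba): Ba 1.000, H 2.000, O 6.001, S 2.000
Ratio ≈ 1:2:6:2, so the empirical formula is BaH2O6S2

BaH2O6S2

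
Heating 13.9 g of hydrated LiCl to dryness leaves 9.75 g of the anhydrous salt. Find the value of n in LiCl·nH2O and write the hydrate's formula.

Mass of water lost = 13.9 − 9.75 = 4.15 g → 4.15 / 18.02 = 0.2303 mol H2O
Molar mass of LiCl = 42.39 g/mol → mol LiCl = 9.75 / 42.39 = 0.23
n = 0.2303 / 0.23 = 1.00 ≈ 1 → LiCl·H2O

LiCl·H2O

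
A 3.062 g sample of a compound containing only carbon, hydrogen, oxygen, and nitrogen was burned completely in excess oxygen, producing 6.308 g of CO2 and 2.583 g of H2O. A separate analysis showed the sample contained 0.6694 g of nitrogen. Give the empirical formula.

mol C = 6.308 / 44.01 = 0.1433; mass C = 0.1433 × 12.01 = 1.721 g
mol H = 2 × (2.583 / 18.02) = 0.2867; mass H = 0.2867 × 1.008 = 0.2890 g
mol N = 0.6694 / 14.01 = 0.04778
mass O = 3.062 − (2.680) = 0.3822 g → mol O = 0.02389
Divide by the smallest (0.02389 mol O): C 6.000, H 12.001, N 2.000, O 1.000
Ratio ≈ 6:12:2:1, so the empirical formula is C6H12N2O

C6H12N2O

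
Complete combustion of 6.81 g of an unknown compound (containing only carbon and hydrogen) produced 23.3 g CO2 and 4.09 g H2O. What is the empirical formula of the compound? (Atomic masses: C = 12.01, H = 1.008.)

mol C = 23.3 / 44.01 = 0.5294; mass C = 0.5294 × 12.01 = 6.358 g
mol H = 2 × (4.09 / 18.02) = 0.4539; mass H = 0.4539 × 1.008 = 0.4576 g
Ratios (÷ 0.4539): C 1.166, H 1.000
Scaling by 6: C 7.00, H 6.00 → C7H6

C7H6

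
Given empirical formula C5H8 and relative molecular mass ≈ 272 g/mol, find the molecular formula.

Empirical-formula mass = 68.11 g/mol
n = 272 / 68.11 = 3.99 ≈ 4
Molecular formula = (C5H8)4 = C20H32

C20H32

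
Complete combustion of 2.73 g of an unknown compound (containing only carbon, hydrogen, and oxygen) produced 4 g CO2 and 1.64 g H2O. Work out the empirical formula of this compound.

CH2O

mol C = 4 / 44.01 = 0.09089; mass C = 0.09089 × 12.01 = 1.092 g
mol H = 2 × (1.64 / 18.02) = 0.1820; mass H = 0.1820 × 1.008 = 0.1835 g
mass O = 2.73 − (1.275) = 1.455 g → mol O = 0.09093
Smallest is C at 0.09089 mol; normalising gives C 1.000, H 2.003, O 1.001
≈ 1:2:1 → CH2O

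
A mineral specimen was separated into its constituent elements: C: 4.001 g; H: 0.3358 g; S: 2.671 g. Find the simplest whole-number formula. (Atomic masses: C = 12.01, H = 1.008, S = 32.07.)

n(C) = 4.001/12.01 = 0.3331, n(H) = 0.3358/1.008 = 0.3331, n(S) = 2.671/32.07 = 0.08329
Ratios (÷ 0.08329): C 4.000, H 4.000, S 1.000
→ C4H4S

C4H4S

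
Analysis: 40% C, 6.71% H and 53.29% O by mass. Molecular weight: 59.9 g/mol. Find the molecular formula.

C2H4O2

Assume 100 g: 40 g C, 6.71 g H, 53.29 g O.
C: 40 g ÷ 12.01 g/mol = 3.331 mol
H: 6.71 g ÷ 1.008 g/mol = 6.657 mol
O: 53.29 g ÷ 16.00 g/mol = 3.331 mol
Ratios (÷ 3.331): C 1.000, H 1.999, O 1.000
→ CH2O
Empirical-formula mass = 30.03 g/mol
n = 59.9 / 30.03 = 1.99 ≈ 2
Molecular formula = (CH2O)×2 = C2H4O2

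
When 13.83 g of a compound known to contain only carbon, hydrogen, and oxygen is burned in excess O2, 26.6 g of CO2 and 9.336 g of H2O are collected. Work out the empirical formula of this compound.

mol C = 26.6 / 44.01 = 0.6044; mass C = 0.6044 × 12.01 = 7.259 g
mol H = 2 × (9.336 / 18.02) = 1.036; mass H = 1.036 × 1.008 = 1.044 g
mass O = 13.83 − (8.303) = 5.527 g → mol O = 0.3454
Smallest is O at 0.3454 mol; normalising gives C 1.750, H 3.000, O 1.000
×4: C 7.00, H 12.00, O 4.00 → C7H12O4

C7H12O4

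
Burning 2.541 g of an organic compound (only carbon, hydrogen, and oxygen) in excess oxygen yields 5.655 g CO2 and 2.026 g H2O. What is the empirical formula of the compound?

C8H14O3

mol C = 5.655 / 44.01 = 0.1285; mass C = 0.1285 × 12.01 = 1.543 g
mol H = 2 × (2.026 / 18.02) = 0.2249; mass H = 0.2249 × 1.008 = 0.2267 g
mass O = 2.541 − (1.770) = 0.7711 g → mol O = 0.04820
Ratios (÷ 0.0482): C 2.666, H 4.666, O 1.000
×3: C 8.00, H 14.00, O 3.00 → C8H14O3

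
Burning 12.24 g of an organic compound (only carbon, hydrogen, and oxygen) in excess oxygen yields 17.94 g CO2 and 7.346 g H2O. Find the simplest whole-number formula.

mol C = 17.94 / 44.01 = 0.4076; mass C = 0.4076 × 12.01 = 4.896 g
mol H = 2 × (7.346 / 18.02) = 0.8153; mass H = 0.8153 × 1.008 = 0.8218 g
mass O = 12.24 − (5.718) = 6.522 g → mol O = 0.4077
Ratios (÷ 0.4076): C 1.000, H 2.000, O 1.000
Ratio ≈ 1:2:1, so the empirical formula is CH2O

CH2O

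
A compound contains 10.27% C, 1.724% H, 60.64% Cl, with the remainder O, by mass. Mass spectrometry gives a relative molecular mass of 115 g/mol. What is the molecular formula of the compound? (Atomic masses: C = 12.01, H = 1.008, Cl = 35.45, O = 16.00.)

Assume 100 g: 10.27 g C, 1.724 g H, 60.64 g Cl, 27.366 g O.
Moles — C: 10.27 / 12.01 = 0.8551 mol; H: 1.724 / 1.008 = 1.71 mol; Cl: 60.64 / 35.45 = 1.711 mol; O: 27.366 / 16.00 = 1.71 mol
Ratios (÷ 0.8551): C 1.000, H 2.000, Cl 2.000, O 2.000
≈ 1:2:2:2 → CH2Cl2O2
Empirical-formula mass = 116.93 g/mol
n = 115 / 116.93 = 0.98 ≈ 1
Molecular formula = empirical formula = CH2Cl2O2

CH2Cl2O2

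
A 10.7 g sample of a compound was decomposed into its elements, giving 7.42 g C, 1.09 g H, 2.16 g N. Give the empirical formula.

C4H7N

Moles — C: 7.42 / 12.01 = 0.6178 mol; H: 1.09 / 1.008 = 1.081 mol; N: 2.16 / 14.01 = 0.1542 mol
Smallest is N at 0.1542 mol; normalising gives C 4.007, H 7.014, N 1.000
≈ 4:7:1 → C4H7N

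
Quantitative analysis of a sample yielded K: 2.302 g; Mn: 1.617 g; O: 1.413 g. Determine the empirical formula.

Moles — K: 2.302 / 39.10 = 0.05887 mol; Mn: 1.617 / 54.94 = 0.02943 mol; O: 1.413 / 16.00 = 0.08831 mol
Smallest is Mn at 0.02943 mol; normalising gives K 2.000, Mn 1.000, O 3.001
→ K2MnO3

K2MnO3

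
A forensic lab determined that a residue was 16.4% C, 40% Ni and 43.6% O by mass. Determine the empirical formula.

Assume 100 g: 16.4 g C, 40 g Ni, 43.6 g O.
C: 16.4 g ÷ 12.01 g/mol = 1.366 mol
Ni: 40 g ÷ 58.69 g/mol = 0.6815 mol
O: 43.6 g ÷ 16.00 g/mol = 2.725 mol
Divide by the smallest (0.6815 mol Ni): C 2.004, Ni 1.000, O 3.998
Ratio ≈ 2:1:4, so the empirical formula is C2NiO4

C2NiO4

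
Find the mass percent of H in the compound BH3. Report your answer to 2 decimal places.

Molar mass = 1(10.81) + 3(1.008) = 13.834 g/mol
Mass of H per mole = 3 × 1.008 = 3.024 g
% H = 3.024 / 13.834 × 100 = 21.86%

21.86%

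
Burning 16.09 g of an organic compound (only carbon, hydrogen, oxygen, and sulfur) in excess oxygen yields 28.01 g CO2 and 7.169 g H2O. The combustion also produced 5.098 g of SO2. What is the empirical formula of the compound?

mol C = 28.01 / 44.01 = 0.6364; mass C = 0.6364 × 12.01 = 7.644 g
mol H = 2 × (7.169 / 18.02) = 0.7957; mass H = 0.7957 × 1.008 = 0.8020 g
mol S = 5.098 / 64.07 = 0.07957; mass S = 2.552 g
mass O = 16.09 − (11.00) = 5.092 g → mol O = 0.3183
Divide by the smallest (0.07957 mol S): C 7.999, H 10.000, O 4.000, S 1.000
→ C8H10O4S

C8H10O4S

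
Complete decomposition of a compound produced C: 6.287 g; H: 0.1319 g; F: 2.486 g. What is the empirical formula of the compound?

C4HF

n(C) = 6.287/12.01 = 0.5235, n(H) = 0.1319/1.008 = 0.1309, n(F) = 2.486/19.00 = 0.1308
Smallest is F at 0.1308 mol; normalising gives C 4.001, H 1.000, F 1.000
→ C4HF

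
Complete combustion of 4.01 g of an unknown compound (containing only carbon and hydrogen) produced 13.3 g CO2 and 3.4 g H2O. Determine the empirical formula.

mol C = 13.3 / 44.01 = 0.3022; mass C = 0.3022 × 12.01 = 3.629 g
mol H = 2 × (3.4 / 18.02) = 0.3774; mass H = 0.3774 × 1.008 = 0.3804 g
Ratios (÷ 0.3022): C 1.000, H 1.249
Scaling by 4: C 4.00, H 4.99 → C4H5

C4H5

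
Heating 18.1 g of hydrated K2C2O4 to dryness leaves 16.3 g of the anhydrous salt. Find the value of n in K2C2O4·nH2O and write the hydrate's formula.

Mass of water lost = 18.1 − 16.3 = 1.8 g → 1.8 / 18.02 = 0.09989 mol H2O
Molar mass of K2C2O4 = 166.22 g/mol → mol K2C2O4 = 16.3 / 166.22 = 0.09806
n = 0.09989 / 0.09806 = 1.02 ≈ 1 → K2C2O4·H2O

K2C2O4·H2O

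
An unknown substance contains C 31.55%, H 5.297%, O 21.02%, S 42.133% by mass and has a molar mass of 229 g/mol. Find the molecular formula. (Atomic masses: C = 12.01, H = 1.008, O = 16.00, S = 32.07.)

C6H12O3S3

Assume 100 g: 31.55 g C, 5.297 g H, 21.02 g O, 42.133 g S.
n(C) = 31.55/12.01 = 2.627, n(H) = 5.297/1.008 = 5.255, n(O) = 21.02/16.00 = 1.314, n(S) = 42.133/32.07 = 1.314
Ratios (÷ 1.314): C 2.000, H 4.000, O 1.000, S 1.000
Ratio ≈ 2:4:1:1, so the empirical formula is C2H4OS
Empirical-formula mass = 76.12 g/mol
n = 229 / 76.12 = 3.01 ≈ 3
Molecular formula = (C2H4OS)×3 = C6H12O3S3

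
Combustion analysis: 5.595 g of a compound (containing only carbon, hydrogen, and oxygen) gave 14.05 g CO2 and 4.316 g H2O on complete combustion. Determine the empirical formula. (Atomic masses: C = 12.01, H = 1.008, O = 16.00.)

mol C = 14.05 / 44.01 = 0.3192; mass C = 0.3192 × 12.01 = 3.834 g
mol H = 2 × (4.316 / 18.02) = 0.4790; mass H = 0.4790 × 1.008 = 0.4829 g
mass O = 5.595 − (4.317) = 1.278 g → mol O = 0.07988
Ratios (÷ 0.07988): C 3.997, H 5.997, O 1.000
≈ 4:6:1 → C4H6O

C4H6O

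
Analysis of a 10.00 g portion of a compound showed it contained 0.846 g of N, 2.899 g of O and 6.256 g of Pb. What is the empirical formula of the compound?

N2O6Pb

n(N) = 0.846/14.01 = 0.06039, n(O) = 2.899/16.00 = 0.1812, n(Pb) = 6.256/207.2 = 0.03019
Divide by the smallest (0.03019 mol Pb): N 2.000, O 6.001, Pb 1.000
→ N2O6Pb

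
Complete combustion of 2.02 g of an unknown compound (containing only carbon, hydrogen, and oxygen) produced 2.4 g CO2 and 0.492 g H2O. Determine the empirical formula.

C2H2O3

mol C = 2.4 / 44.01 = 0.05453; mass C = 0.05453 × 12.01 = 0.6549 g
mol H = 2 × (0.492 / 18.02) = 0.05461; mass H = 0.05461 × 1.008 = 0.05504 g
mass O = 2.02 − (0.7100) = 1.310 g → mol O = 0.08188
Divide by the smallest (0.05453 mol C): C 1.000, H 1.001, O 1.501
×2: C 2.00, H 2.00, O 3.00 → C2H2O3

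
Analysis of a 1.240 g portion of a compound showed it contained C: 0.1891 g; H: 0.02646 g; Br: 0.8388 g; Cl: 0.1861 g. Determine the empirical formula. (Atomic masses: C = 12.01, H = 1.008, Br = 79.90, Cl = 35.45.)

C3H5Br2Cl

Moles — C: 0.1891 / 12.01 = 0.01575 mol; H: 0.02646 / 1.008 = 0.02625 mol; Br: 0.8388 / 79.90 = 0.0105 mol; Cl: 0.1861 / 35.45 = 0.00525 mol
Divide by the smallest (0.00525 mol Cl): C 2.999, H 5.000, Br 2.000, Cl 1.000
→ C3H5Br2Cl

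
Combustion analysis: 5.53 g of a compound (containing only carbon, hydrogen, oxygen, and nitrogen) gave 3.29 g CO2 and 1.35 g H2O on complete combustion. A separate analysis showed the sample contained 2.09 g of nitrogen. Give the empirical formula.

CH2N2O2

mol C = 3.29 / 44.01 = 0.07476; mass C = 0.07476 × 12.01 = 0.8978 g
mol H = 2 × (1.35 / 18.02) = 0.1498; mass H = 0.1498 × 1.008 = 0.1510 g
mol N = 2.09 / 14.01 = 0.1492
mass O = 5.53 − (3.139) = 2.391 g → mol O = 0.1494
Divide by the smallest (0.07476 mol C): C 1.000, H 2.004, N 1.996, O 1.999
→ CH2N2O2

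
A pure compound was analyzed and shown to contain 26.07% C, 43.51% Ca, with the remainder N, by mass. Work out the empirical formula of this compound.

Assume 100 g: 26.07 g C, 43.51 g Ca, 30.42 g N.
C: 26.07 g ÷ 12.01 g/mol = 2.171 mol
Ca: 43.51 g ÷ 40.08 g/mol = 1.086 mol
N: 30.42 g ÷ 14.01 g/mol = 2.171 mol
Divide by the smallest (1.086 mol Ca): C 2.000, Ca 1.000, N 2.000
→ C2CaN2

C2CaN2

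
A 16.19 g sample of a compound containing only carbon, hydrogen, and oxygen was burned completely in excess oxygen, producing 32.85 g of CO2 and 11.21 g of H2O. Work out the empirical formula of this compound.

C6H10O3

mol C = 32.85 / 44.01 = 0.7464; mass C = 0.7464 × 12.01 = 8.965 g
mol H = 2 × (11.21 / 18.02) = 1.244; mass H = 1.244 × 1.008 = 1.254 g
mass O = 16.19 − (10.22) = 5.971 g → mol O = 0.3732
Ratios (÷ 0.3732): C 2.000, H 3.334, O 1.000
Multiply by 3: C 6.00, H 10.00, O 3.00 → C6H10O3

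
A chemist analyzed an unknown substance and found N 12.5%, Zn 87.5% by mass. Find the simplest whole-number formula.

Assume 100 g: 12.5 g N, 87.5 g Zn.
n(N) = 12.5/14.01 = 0.8922, n(Zn) = 87.5/65.38 = 1.338
Ratios (÷ 0.8922): N 1.000, Zn 1.500
Scaling by 2: N 2.00, Zn 3.00 → N2Zn3

N2Zn3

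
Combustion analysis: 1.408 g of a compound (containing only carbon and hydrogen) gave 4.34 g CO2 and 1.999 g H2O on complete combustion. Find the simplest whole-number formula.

C4H9

mol C = 4.34 / 44.01 = 0.09861; mass C = 0.09861 × 12.01 = 1.184 g
mol H = 2 × (1.999 / 18.02) = 0.2219; mass H = 0.2219 × 1.008 = 0.2236 g
Smallest is C at 0.09861 mol; normalising gives C 1.000, H 2.250
Multiply by 4: C 4.00, H 9.00 → C4H9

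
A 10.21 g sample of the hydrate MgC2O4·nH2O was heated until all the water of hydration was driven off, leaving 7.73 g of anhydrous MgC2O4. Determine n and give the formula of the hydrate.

Mass of water lost = 10.21 − 7.73 = 2.48 g → 2.48 / 18.02 = 0.1376 mol H2O
Molar mass of MgC2O4 = 112.33 g/mol → mol MgC2O4 = 7.73 / 112.33 = 0.06882
n = 0.1376 / 0.06882 = 2.00 ≈ 2 → MgC2O4·2H2O

MgC2O4·2H2O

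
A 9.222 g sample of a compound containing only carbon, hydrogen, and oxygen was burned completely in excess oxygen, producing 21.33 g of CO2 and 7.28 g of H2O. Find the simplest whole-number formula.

C3H5O

mol C = 21.33 / 44.01 = 0.4847; mass C = 0.4847 × 12.01 = 5.821 g
mol H = 2 × (7.28 / 18.02) = 0.8080; mass H = 0.8080 × 1.008 = 0.8145 g
mass O = 9.222 − (6.635) = 2.587 g → mol O = 0.1617
Divide by the smallest (0.1617 mol O): C 2.998, H 4.998, O 1.000
→ C3H5O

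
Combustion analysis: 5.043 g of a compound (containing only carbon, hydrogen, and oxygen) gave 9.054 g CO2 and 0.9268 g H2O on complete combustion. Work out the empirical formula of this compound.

C4H2O3

mol C = 9.054 / 44.01 = 0.2057; mass C = 0.2057 × 12.01 = 2.471 g
mol H = 2 × (0.9268 / 18.02) = 0.1029; mass H = 0.1029 × 1.008 = 0.1037 g
mass O = 5.043 − (2.574) = 2.469 g → mol O = 0.1543
Smallest is H at 0.1029 mol; normalising gives C 2.000, H 1.000, O 1.500
Multiply by 2: C 4.00, H 2.00, O 3.00 → C4H2O3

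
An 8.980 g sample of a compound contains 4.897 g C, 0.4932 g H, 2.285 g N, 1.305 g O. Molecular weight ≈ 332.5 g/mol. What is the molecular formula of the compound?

C15H18N6O3

n(C) = 4.897/12.01 = 0.4077, n(H) = 0.4932/1.008 = 0.4893, n(N) = 2.285/14.01 = 0.1631, n(O) = 1.305/16.00 = 0.08156
Ratios (÷ 0.08156): C 4.999, H 5.999, N 2.000, O 1.000
Ratio ≈ 5:6:2:1, so the empirical formula is C5H6N2O
Empirical-formula mass = 110.12 g/mol
n = 332.5 / 110.12 = 3.02 ≈ 3
Molecular formula = (C5H6N2O)×3 = C15H18N6O3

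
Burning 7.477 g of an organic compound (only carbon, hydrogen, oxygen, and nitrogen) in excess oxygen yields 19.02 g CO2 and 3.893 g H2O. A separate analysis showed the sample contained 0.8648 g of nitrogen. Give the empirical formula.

C7H7NO

mol C = 19.02 / 44.01 = 0.4322; mass C = 0.4322 × 12.01 = 5.190 g
mol H = 2 × (3.893 / 18.02) = 0.4321; mass H = 0.4321 × 1.008 = 0.4355 g
mol N = 0.8648 / 14.01 = 0.06173
mass O = 7.477 − (6.491) = 0.9863 g → mol O = 0.06164
Smallest is O at 0.06164 mol; normalising gives C 7.011, H 7.010, N 1.001, O 1.000
≈ 7:7:1:1 → C7H7NO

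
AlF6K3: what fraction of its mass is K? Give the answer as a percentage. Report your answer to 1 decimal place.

Molar mass = 1(26.98) + 6(19.00) + 3(39.10) = 258.280 g/mol
Mass of K per mole = 3 × 39.10 = 117.300 g
% K = 117.300 / 258.280 × 100 = 45.4%

45.4%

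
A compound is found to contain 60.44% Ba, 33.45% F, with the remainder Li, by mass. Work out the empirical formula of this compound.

Assume 100 g: 60.44 g Ba, 33.45 g F, 6.11 g Li.
Moles — Ba: 60.44 / 137.33 = 0.4401 mol; F: 33.45 / 19.00 = 1.761 mol; Li: 6.11 / 6.94 = 0.8804 mol
Divide by the smallest (0.4401 mol Ba): Ba 1.000, F 4.000, Li 2.000
→ BaF4Li2

BaF4Li2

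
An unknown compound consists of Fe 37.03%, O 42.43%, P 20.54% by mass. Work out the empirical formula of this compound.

Assume 100 g: 37.03 g Fe, 42.43 g O, 20.54 g P.
n(Fe) = 37.03/55.85 = 0.663, n(O) = 42.43/16.00 = 2.652, n(P) = 20.54/30.97 = 0.6632
Ratios (÷ 0.663): Fe 1.000, O 4.000, P 1.000
Ratio ≈ 1:4:1, so the empirical formula is FeO4P

FeO4P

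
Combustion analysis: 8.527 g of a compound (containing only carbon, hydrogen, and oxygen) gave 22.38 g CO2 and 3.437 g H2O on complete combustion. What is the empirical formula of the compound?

mol C = 22.38 / 44.01 = 0.5085; mass C = 0.5085 × 12.01 = 6.107 g
mol H = 2 × (3.437 / 18.02) = 0.3815; mass H = 0.3815 × 1.008 = 0.3845 g
mass O = 8.527 − (6.492) = 2.035 g → mol O = 0.1272
Smallest is O at 0.1272 mol; normalising gives C 3.998, H 2.999, O 1.000
Ratio ≈ 4:3:1, so the empirical formula is C4H3O

C4H3O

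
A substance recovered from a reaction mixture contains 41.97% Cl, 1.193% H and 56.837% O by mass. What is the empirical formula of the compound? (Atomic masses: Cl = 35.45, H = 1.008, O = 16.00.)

Assume 100 g: 41.97 g Cl, 1.193 g H, 56.837 g O.
n(Cl) = 41.97/35.45 = 1.184, n(H) = 1.193/1.008 = 1.184, n(O) = 56.837/16.00 = 3.552
Smallest is H at 1.184 mol; normalising gives Cl 1.000, H 1.000, O 3.001
→ ClHO3

ClHO3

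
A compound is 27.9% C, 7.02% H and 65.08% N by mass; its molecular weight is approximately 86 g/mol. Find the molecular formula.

C2H6N4

Assume 100 g: 27.9 g C, 7.02 g H, 65.08 g N.
n(C) = 27.9/12.01 = 2.323, n(H) = 7.02/1.008 = 6.964, n(N) = 65.08/14.01 = 4.645
Ratios (÷ 2.323): C 1.000, H 2.998, N 2.000
Ratio ≈ 1:3:2, so the empirical formula is CH3N2
Empirical-formula mass = 43.05 g/mol
n = 86 / 43.05 = 2.00 ≈ 2
Molecular formula = (CH3N2)×2 = C2H6N4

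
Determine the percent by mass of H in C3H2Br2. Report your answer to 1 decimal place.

Molar mass = 3(12.01) + 2(1.008) + 2(79.90) = 197.846 g/mol
Mass of H per mole = 2 × 1.008 = 2.016 g
% H = 2.016 / 197.846 × 100 = 1.0%

1.0%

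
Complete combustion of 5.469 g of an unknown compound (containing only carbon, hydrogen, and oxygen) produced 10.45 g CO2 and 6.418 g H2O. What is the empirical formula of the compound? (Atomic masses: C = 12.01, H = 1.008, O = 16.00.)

mol C = 10.45 / 44.01 = 0.2374; mass C = 0.2374 × 12.01 = 2.852 g
mol H = 2 × (6.418 / 18.02) = 0.7123; mass H = 0.7123 × 1.008 = 0.7180 g
mass O = 5.469 − (3.570) = 1.899 g → mol O = 0.1187
Ratios (÷ 0.1187): C 2.000, H 6.001, O 1.000
≈ 2:6:1 → C2H6O

C2H6O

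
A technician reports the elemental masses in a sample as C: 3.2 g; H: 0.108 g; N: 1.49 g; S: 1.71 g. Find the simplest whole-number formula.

C5H2N2S

C: 3.2 g ÷ 12.01 g/mol = 0.2664 mol
H: 0.108 g ÷ 1.008 g/mol = 0.1071 mol
N: 1.49 g ÷ 14.01 g/mol = 0.1064 mol
S: 1.71 g ÷ 32.07 g/mol = 0.05332 mol
Ratios (÷ 0.05332): C 4.997, H 2.009, N 1.995, S 1.000
≈ 5:2:2:1 → C5H2N2S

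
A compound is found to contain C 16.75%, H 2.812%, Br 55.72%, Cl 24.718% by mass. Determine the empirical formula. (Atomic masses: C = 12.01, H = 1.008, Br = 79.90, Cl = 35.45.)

C2H4BrCl

Assume 100 g: 16.75 g C, 2.812 g H, 55.72 g Br, 24.718 g Cl.
Moles — C: 16.75 / 12.01 = 1.395 mol; H: 2.812 / 1.008 = 2.79 mol; Br: 55.72 / 79.90 = 0.6974 mol; Cl: 24.718 / 35.45 = 0.6973 mol
Smallest is Cl at 0.6973 mol; normalising gives C 2.000, H 4.001, Br 1.000, Cl 1.000
→ C2H4BrCl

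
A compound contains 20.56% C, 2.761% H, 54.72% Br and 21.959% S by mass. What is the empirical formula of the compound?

C5H8Br2S2

Assume 100 g: 20.56 g C, 2.761 g H, 54.72 g Br, 21.959 g S.
C: 20.56 g ÷ 12.01 g/mol = 1.712 mol
H: 2.761 g ÷ 1.008 g/mol = 2.739 mol
Br: 54.72 g ÷ 79.90 g/mol = 0.6849 mol
S: 21.959 g ÷ 32.07 g/mol = 0.6847 mol
Divide by the smallest (0.6847 mol S): C 2.500, H 4.000, Br 1.000, S 1.000
×2: C 5.00, H 8.00, Br 2.00, S 2.00 → C5H8Br2S2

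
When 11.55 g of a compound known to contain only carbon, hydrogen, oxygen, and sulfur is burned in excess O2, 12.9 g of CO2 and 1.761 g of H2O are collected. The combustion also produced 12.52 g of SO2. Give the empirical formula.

C3H2OS2

mol C = 12.9 / 44.01 = 0.2931; mass C = 0.2931 × 12.01 = 3.520 g
mol H = 2 × (1.761 / 18.02) = 0.1954; mass H = 0.1954 × 1.008 = 0.1970 g
mol S = 12.52 / 64.07 = 0.1954; mass S = 6.267 g
mass O = 11.55 − (9.984) = 1.566 g → mol O = 0.09786
Smallest is O at 0.09786 mol; normalising gives C 2.995, H 1.997, O 1.000, S 1.997
≈ 3:2:1:2 → C3H2OS2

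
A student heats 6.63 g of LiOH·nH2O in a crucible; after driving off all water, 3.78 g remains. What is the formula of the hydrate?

Mass of water lost = 6.63 − 3.78 = 2.85 g → 2.85 / 18.02 = 0.1582 mol H2O
Molar mass of LiOH = 23.95 g/mol → mol LiOH = 3.78 / 23.95 = 0.1578
n = 0.1582 / 0.1578 = 1.00 ≈ 1 → LiOH·H2O

LiOH·H2O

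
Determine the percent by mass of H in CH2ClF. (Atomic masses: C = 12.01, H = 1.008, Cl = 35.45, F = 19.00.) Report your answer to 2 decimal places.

2.94%

Molar mass = 1(12.01) + 2(1.008) + 1(35.45) + 1(19.00) = 68.476 g/mol
Mass of H per mole = 2 × 1.008 = 2.016 g
% H = 2.016 / 68.476 × 100 = 2.94%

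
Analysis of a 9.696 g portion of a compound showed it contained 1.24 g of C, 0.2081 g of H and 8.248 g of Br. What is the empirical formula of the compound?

CH2Br

n(C) = 1.24/12.01 = 0.1032, n(H) = 0.2081/1.008 = 0.2064, n(Br) = 8.248/79.90 = 0.1032
Divide by the smallest (0.1032 mol Br): C 1.000, H 2.000, Br 1.000
→ CH2Br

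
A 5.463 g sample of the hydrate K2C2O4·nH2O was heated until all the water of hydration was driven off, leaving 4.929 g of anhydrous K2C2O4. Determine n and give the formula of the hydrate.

K2C2O4·H2O

Mass of water lost = 5.463 − 4.929 = 0.534 g → 0.534 / 18.02 = 0.02963 mol H2O
Molar mass of K2C2O4 = 166.22 g/mol → mol K2C2O4 = 4.929 / 166.22 = 0.02965
n = 0.02963 / 0.02965 = 1.00 ≈ 1 → K2C2O4·H2O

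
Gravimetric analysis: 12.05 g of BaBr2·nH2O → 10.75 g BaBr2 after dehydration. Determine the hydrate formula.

Mass of water lost = 12.05 − 10.75 = 1.3 g → 1.3 / 18.02 = 0.07214 mol H2O
Molar mass of BaBr2 = 297.13 g/mol → mol BaBr2 = 10.75 / 297.13 = 0.03618
n = 0.07214 / 0.03618 = 1.99 ≈ 2 → BaBr2·2H2O

BaBr2·2H2O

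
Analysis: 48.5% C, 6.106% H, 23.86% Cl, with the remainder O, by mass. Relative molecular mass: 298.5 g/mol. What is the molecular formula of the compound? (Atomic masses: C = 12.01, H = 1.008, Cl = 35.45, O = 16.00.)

Assume 100 g: 48.5 g C, 6.106 g H, 23.86 g Cl, 21.534 g O.
C: 48.5 g ÷ 12.01 g/mol = 4.038 mol
H: 6.106 g ÷ 1.008 g/mol = 6.058 mol
Cl: 23.86 g ÷ 35.45 g/mol = 0.6731 mol
O: 21.534 g ÷ 16.00 g/mol = 1.346 mol
Ratios (÷ 0.6731): C 6.000, H 9.000, Cl 1.000, O 2.000
≈ 6:9:1:2 → C6H9ClO2
Empirical-formula mass = 148.58 g/mol
n = 298.5 / 148.58 = 2.01 ≈ 2
Molecular formula = (C6H9ClO2)×2 = C12H18Cl2O4

C12H18Cl2O4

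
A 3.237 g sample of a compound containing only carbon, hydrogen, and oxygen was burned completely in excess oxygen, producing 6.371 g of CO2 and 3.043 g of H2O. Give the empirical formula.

C6H14O3

mol C = 6.371 / 44.01 = 0.1448; mass C = 0.1448 × 12.01 = 1.739 g
mol H = 2 × (3.043 / 18.02) = 0.3377; mass H = 0.3377 × 1.008 = 0.3404 g
mass O = 3.237 − (2.079) = 1.158 g → mol O = 0.07237
Smallest is O at 0.07237 mol; normalising gives C 2.000, H 4.667, O 1.000
×3: C 6.00, H 14.00, O 3.00 → C6H14O3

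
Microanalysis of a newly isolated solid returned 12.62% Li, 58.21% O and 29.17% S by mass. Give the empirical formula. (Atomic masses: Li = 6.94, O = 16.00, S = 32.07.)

Li2O4S

Assume 100 g: 12.62 g Li, 58.21 g O, 29.17 g S.
Li: 12.62 g ÷ 6.94 g/mol = 1.818 mol
O: 58.21 g ÷ 16.00 g/mol = 3.638 mol
S: 29.17 g ÷ 32.07 g/mol = 0.9096 mol
Ratios (÷ 0.9096): Li 1.999, O 4.000, S 1.000
→ Li2O4S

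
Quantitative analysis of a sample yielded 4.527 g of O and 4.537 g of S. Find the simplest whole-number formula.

O: 4.527 g ÷ 16.00 g/mol = 0.2829 mol
S: 4.537 g ÷ 32.07 g/mol = 0.1415 mol
Smallest is S at 0.1415 mol; normalising gives O 2.000, S 1.000
≈ 2:1 → O2S

O2S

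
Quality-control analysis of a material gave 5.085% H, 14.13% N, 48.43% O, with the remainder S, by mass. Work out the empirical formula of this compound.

H5NO3S

Assume 100 g: 5.085 g H, 14.13 g N, 48.43 g O, 32.355 g S.
H: 5.085 g ÷ 1.008 g/mol = 5.045 mol
N: 14.13 g ÷ 14.01 g/mol = 1.009 mol
O: 48.43 g ÷ 16.00 g/mol = 3.027 mol
S: 32.355 g ÷ 32.07 g/mol = 1.009 mol
Ratios (÷ 1.009): H 5.002, N 1.000, O 3.001, S 1.000
→ H5NO3S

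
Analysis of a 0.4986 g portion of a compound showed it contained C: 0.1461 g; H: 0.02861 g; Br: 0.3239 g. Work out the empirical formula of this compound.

C3H7Br

C: 0.1461 g ÷ 12.01 g/mol = 0.01216 mol
H: 0.02861 g ÷ 1.008 g/mol = 0.02838 mol
Br: 0.3239 g ÷ 79.90 g/mol = 0.004054 mol
Smallest is Br at 0.004054 mol; normalising gives C 3.001, H 7.002, Br 1.000
→ C3H7Br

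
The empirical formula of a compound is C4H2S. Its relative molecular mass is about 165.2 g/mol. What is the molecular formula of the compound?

Empirical-formula mass = 82.13 g/mol
n = 165.2 / 82.13 = 2.01 ≈ 2
Molecular formula = (C4H2S)2 = C8H4S2

C8H4S2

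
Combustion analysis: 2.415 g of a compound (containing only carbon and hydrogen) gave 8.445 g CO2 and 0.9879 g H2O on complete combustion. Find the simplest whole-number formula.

mol C = 8.445 / 44.01 = 0.1919; mass C = 0.1919 × 12.01 = 2.305 g
mol H = 2 × (0.9879 / 18.02) = 0.1096; mass H = 0.1096 × 1.008 = 0.1105 g
Smallest is H at 0.1096 mol; normalising gives C 1.750, H 1.000
×4: C 7.00, H 4.00 → C7H4

C7H4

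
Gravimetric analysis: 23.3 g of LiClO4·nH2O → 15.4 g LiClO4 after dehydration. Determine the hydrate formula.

LiClO4·3H2O

Mass of water lost = 23.3 − 15.4 = 7.9 g → 7.9 / 18.02 = 0.4384 mol H2O
Molar mass of LiClO4 = 106.39 g/mol → mol LiClO4 = 15.4 / 106.39 = 0.1448
n = 0.4384 / 0.1448 = 3.03 ≈ 3 → LiClO4·3H2O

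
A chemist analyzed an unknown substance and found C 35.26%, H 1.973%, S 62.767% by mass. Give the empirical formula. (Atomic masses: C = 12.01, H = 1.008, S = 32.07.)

C3H2S2

Assume 100 g: 35.26 g C, 1.973 g H, 62.767 g S.
Moles — C: 35.26 / 12.01 = 2.936 mol; H: 1.973 / 1.008 = 1.957 mol; S: 62.767 / 32.07 = 1.957 mol
Ratios (÷ 1.957): C 1.500, H 1.000, S 1.000
Scaling by 2: C 3.00, H 2.00, S 2.00 → C3H2S2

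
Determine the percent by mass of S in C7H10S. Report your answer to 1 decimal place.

25.4%

Molar mass = 7(12.01) + 10(1.008) + 1(32.07) = 126.220 g/mol
Mass of S per mole = 1 × 32.07 = 32.070 g
% S = 32.070 / 126.220 × 100 = 25.4%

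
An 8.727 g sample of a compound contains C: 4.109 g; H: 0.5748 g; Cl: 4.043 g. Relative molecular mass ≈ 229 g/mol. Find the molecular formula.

C: 4.109 g ÷ 12.01 g/mol = 0.3421 mol
H: 0.5748 g ÷ 1.008 g/mol = 0.5702 mol
Cl: 4.043 g ÷ 35.45 g/mol = 0.114 mol
Ratios (÷ 0.114): C 3.000, H 5.000, Cl 1.000
→ C3H5Cl
Empirical-formula mass = 76.52 g/mol
n = 229 / 76.52 = 2.99 ≈ 3
Molecular formula = (C3H5Cl)×3 = C9H15Cl3

C9H15Cl3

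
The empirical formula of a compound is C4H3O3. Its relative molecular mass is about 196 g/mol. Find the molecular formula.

C8H6O6

Empirical-formula mass = 99.06 g/mol
n = 196 / 99.06 = 1.98 ≈ 2
Molecular formula = (C4H3O3)2 = C8H6O6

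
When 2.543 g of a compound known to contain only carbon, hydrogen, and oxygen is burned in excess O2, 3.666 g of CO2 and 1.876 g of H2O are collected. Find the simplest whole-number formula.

C2H5O2

mol C = 3.666 / 44.01 = 0.08330; mass C = 0.08330 × 12.01 = 1.000 g
mol H = 2 × (1.876 / 18.02) = 0.2082; mass H = 0.2082 × 1.008 = 0.2099 g
mass O = 2.543 − (1.210) = 1.333 g → mol O = 0.08329
Divide by the smallest (0.08329 mol O): C 1.000, H 2.500, O 1.000
×2: C 2.00, H 5.00, O 2.00 → C2H5O2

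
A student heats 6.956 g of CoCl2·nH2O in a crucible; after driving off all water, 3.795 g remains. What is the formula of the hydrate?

CoCl2·6H2O

Mass of water lost = 6.956 − 3.795 = 3.161 g → 3.161 / 18.02 = 0.1754 mol H2O
Molar mass of CoCl2 = 129.83 g/mol → mol CoCl2 = 3.795 / 129.83 = 0.02923
n = 0.1754 / 0.02923 = 6.00 ≈ 6 → CoCl2·6H2O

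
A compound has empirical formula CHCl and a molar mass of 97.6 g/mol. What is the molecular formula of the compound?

C2H2Cl2

Empirical-formula mass = 48.47 g/mol
n = 97.6 / 48.47 = 2.01 ≈ 2
Molecular formula = (CHCl)2 = C2H2Cl2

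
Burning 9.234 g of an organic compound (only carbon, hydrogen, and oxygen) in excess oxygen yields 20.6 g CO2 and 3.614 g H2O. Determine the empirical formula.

mol C = 20.6 / 44.01 = 0.4681; mass C = 0.4681 × 12.01 = 5.622 g
mol H = 2 × (3.614 / 18.02) = 0.4011; mass H = 0.4011 × 1.008 = 0.4043 g
mass O = 9.234 − (6.026) = 3.208 g → mol O = 0.2005
Ratios (÷ 0.2005): C 2.334, H 2.000, O 1.000
Scaling by 3: C 7.00, H 6.00, O 3.00 → C7H6O3

C7H6O3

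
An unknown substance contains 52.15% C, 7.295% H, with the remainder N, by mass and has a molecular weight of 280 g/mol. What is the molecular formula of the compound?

C12H20N8

Assume 100 g: 52.15 g C, 7.295 g H, 40.555 g N.
C: 52.15 g ÷ 12.01 g/mol = 4.342 mol
H: 7.295 g ÷ 1.008 g/mol = 7.237 mol
N: 40.555 g ÷ 14.01 g/mol = 2.895 mol
Ratios (÷ 2.895): C 1.500, H 2.500, N 1.000
Scaling by 2: C 3.00, H 5.00, N 2.00 → C3H5N2
Empirical-formula mass = 69.09 g/mol
n = 280 / 69.09 = 4.05 ≈ 4
Molecular formula = (C3H5N2)×4 = C12H20N8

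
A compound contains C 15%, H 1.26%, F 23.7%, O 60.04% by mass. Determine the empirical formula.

Assume 100 g: 15 g C, 1.26 g H, 23.7 g F, 60.04 g O.
C: 15 g ÷ 12.01 g/mol = 1.249 mol
H: 1.26 g ÷ 1.008 g/mol = 1.25 mol
F: 23.7 g ÷ 19.00 g/mol = 1.247 mol
O: 60.04 g ÷ 16.00 g/mol = 3.752 mol
Ratios (÷ 1.247): C 1.001, H 1.002, F 1.000, O 3.008
→ CHFO3

CHFO3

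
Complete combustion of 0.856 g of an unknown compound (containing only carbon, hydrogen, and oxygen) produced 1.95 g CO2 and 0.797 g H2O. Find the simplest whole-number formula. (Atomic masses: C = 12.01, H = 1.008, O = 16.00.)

C3H6O

mol C = 1.95 / 44.01 = 0.04431; mass C = 0.04431 × 12.01 = 0.5321 g
mol H = 2 × (0.797 / 18.02) = 0.08846; mass H = 0.08846 × 1.008 = 0.08916 g
mass O = 0.856 − (0.6213) = 0.2347 g → mol O = 0.01467
Ratios (÷ 0.01467): C 3.021, H 6.030, O 1.000
≈ 3:6:1 → C3H6O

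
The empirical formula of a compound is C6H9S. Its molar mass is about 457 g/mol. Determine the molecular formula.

C24H36S4

Empirical-formula mass = 113.20 g/mol
n = 457 / 113.20 = 4.04 ≈ 4
Molecular formula = (C6H9S)4 = C24H36S4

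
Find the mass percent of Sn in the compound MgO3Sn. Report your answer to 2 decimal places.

62.15%

Molar mass = 1(24.31) + 3(16.00) + 1(118.71) = 191.020 g/mol
Mass of Sn per mole = 1 × 118.71 = 118.710 g
% Sn = 118.710 / 191.020 × 100 = 62.15%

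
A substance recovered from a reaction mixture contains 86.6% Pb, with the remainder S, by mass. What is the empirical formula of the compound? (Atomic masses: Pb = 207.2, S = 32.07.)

Assume 100 g: 86.6 g Pb, 13.4 g S.
Moles — Pb: 86.6 / 207.2 = 0.418 mol; S: 13.4 / 32.07 = 0.4178 mol
Ratios (÷ 0.4178): Pb 1.000, S 1.000
Ratio ≈ 1:1, so the empirical formula is PbS

PbS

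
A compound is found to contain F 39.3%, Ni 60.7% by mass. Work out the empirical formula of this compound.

F2Ni

Assume 100 g: 39.3 g F, 60.7 g Ni.
Moles — F: 39.3 / 19.00 = 2.068 mol; Ni: 60.7 / 58.69 = 1.034 mol
Smallest is Ni at 1.034 mol; normalising gives F 2.000, Ni 1.000
→ F2Ni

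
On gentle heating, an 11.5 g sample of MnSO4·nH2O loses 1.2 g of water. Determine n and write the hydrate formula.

MnSO4·H2O

Mass of anhydrous MnSO4 = 11.5 − 1.2 = 10.3 g
mol H2O = 1.2 / 18.02 = 0.06659
Molar mass of MnSO4 = 151.01 g/mol → mol MnSO4 = 10.3 / 151.01 = 0.06821
n = 0.06659 / 0.06821 = 0.98 ≈ 1 → MnSO4·H2O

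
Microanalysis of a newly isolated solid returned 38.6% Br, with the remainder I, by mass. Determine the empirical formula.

Assume 100 g: 38.6 g Br, 61.4 g I.
Moles — Br: 38.6 / 79.90 = 0.4831 mol; I: 61.4 / 126.90 = 0.4838 mol
Ratios (÷ 0.4831): Br 1.000, I 1.002
Ratio ≈ 1:1, so the empirical formula is BrI

BrI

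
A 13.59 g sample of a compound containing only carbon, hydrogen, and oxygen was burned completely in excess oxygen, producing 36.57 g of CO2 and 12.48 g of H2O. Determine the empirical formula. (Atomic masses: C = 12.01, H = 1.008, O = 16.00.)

mol C = 36.57 / 44.01 = 0.8309; mass C = 0.8309 × 12.01 = 9.980 g
mol H = 2 × (12.48 / 18.02) = 1.385; mass H = 1.385 × 1.008 = 1.396 g
mass O = 13.59 − (11.38) = 2.214 g → mol O = 0.1384
Divide by the smallest (0.1384 mol O): C 6.005, H 10.009, O 1.000
→ C6H10O

C6H10O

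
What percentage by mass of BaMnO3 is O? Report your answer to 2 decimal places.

19.98%

Molar mass = 1(137.33) + 1(54.94) + 3(16.00) = 240.270 g/mol
Mass of O per mole = 3 × 16.00 = 48.000 g
% O = 48.000 / 240.270 × 100 = 19.98%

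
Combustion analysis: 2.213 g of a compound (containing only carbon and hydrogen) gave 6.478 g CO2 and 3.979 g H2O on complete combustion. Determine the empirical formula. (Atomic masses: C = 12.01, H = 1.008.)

CH3

mol C = 6.478 / 44.01 = 0.1472; mass C = 0.1472 × 12.01 = 1.768 g
mol H = 2 × (3.979 / 18.02) = 0.4416; mass H = 0.4416 × 1.008 = 0.4452 g
Divide by the smallest (0.1472 mol C): C 1.000, H 3.000
Ratio ≈ 1:3, so the empirical formula is CH3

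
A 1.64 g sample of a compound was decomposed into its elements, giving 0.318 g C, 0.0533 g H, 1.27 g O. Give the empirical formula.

CH2O3

Moles — C: 0.318 / 12.01 = 0.02648 mol; H: 0.0533 / 1.008 = 0.05288 mol; O: 1.27 / 16.00 = 0.07938 mol
Smallest is C at 0.02648 mol; normalising gives C 1.000, H 1.997, O 2.998
≈ 1:2:3 → CH2O3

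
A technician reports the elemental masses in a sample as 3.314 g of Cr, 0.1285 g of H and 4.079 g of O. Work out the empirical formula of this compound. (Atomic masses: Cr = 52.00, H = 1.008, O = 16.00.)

CrH2O4

n(Cr) = 3.314/52.00 = 0.06373, n(H) = 0.1285/1.008 = 0.1275, n(O) = 4.079/16.00 = 0.2549
Ratios (÷ 0.06373): Cr 1.000, H 2.000, O 4.000
Ratio ≈ 1:2:4, so the empirical formula is CrH2O4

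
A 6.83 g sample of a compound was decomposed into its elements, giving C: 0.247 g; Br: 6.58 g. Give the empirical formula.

CBr4

Moles — C: 0.247 / 12.01 = 0.02057 mol; Br: 6.58 / 79.90 = 0.08235 mol
Smallest is C at 0.02057 mol; normalising gives C 1.000, Br 4.004
Ratio ≈ 1:4, so the empirical formula is CBr4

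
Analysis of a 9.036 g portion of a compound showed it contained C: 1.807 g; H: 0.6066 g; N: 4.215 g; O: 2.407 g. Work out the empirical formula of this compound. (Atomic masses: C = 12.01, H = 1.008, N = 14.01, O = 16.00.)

C: 1.807 g ÷ 12.01 g/mol = 0.1505 mol
H: 0.6066 g ÷ 1.008 g/mol = 0.6018 mol
N: 4.215 g ÷ 14.01 g/mol = 0.3009 mol
O: 2.407 g ÷ 16.00 g/mol = 0.1504 mol
Smallest is O at 0.1504 mol; normalising gives C 1.000, H 4.000, N 2.000, O 1.000
→ CH4N2O

CH4N2O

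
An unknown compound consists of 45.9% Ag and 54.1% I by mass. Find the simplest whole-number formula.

AgI

Assume 100 g: 45.9 g Ag, 54.1 g I.
Moles — Ag: 45.9 / 107.87 = 0.4255 mol; I: 54.1 / 126.90 = 0.4263 mol
Divide by the smallest (0.4255 mol Ag): Ag 1.000, I 1.002
→ AgI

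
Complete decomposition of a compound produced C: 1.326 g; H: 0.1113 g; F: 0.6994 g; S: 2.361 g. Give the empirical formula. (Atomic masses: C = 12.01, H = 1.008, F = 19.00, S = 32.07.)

n(C) = 1.326/12.01 = 0.1104, n(H) = 0.1113/1.008 = 0.1104, n(F) = 0.6994/19.00 = 0.03681, n(S) = 2.361/32.07 = 0.07362
Smallest is F at 0.03681 mol; normalising gives C 2.999, H 3.000, F 1.000, S 2.000
Ratio ≈ 3:3:1:2, so the empirical formula is C3H3FS2

C3H3FS2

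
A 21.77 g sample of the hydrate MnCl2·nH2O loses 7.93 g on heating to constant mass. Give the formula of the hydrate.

MnCl2·4H2O

Mass of anhydrous MnCl2 = 21.77 − 7.93 = 13.84 g
mol H2O = 7.93 / 18.02 = 0.4401
Molar mass of MnCl2 = 125.84 g/mol → mol MnCl2 = 13.84 / 125.84 = 0.11
n = 0.4401 / 0.11 = 4.00 ≈ 4 → MnCl2·4H2O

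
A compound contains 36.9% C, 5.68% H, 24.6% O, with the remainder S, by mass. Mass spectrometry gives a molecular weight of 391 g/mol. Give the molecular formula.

C12H22O6S4

Assume 100 g: 36.9 g C, 5.68 g H, 24.6 g O, 32.82 g S.
n(C) = 36.9/12.01 = 3.072, n(H) = 5.68/1.008 = 5.635, n(O) = 24.6/16.00 = 1.538, n(S) = 32.82/32.07 = 1.023
Divide by the smallest (1.023 mol S): C 3.002, H 5.506, O 1.502, S 1.000
Scaling by 2: C 6.00, H 11.01, O 3.00, S 2.00 → C6H11O3S2
Empirical-formula mass = 195.29 g/mol
n = 391 / 195.29 = 2.00 ≈ 2
Molecular formula = (C6H11O3S2)×2 = C12H22O6S4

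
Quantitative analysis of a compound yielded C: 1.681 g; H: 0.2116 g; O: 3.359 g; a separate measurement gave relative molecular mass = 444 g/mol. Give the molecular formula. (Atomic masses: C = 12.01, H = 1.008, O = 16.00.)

C: 1.681 g ÷ 12.01 g/mol = 0.14 mol
H: 0.2116 g ÷ 1.008 g/mol = 0.2099 mol
O: 3.359 g ÷ 16.00 g/mol = 0.2099 mol
Ratios (÷ 0.14): C 1.000, H 1.500, O 1.500
Multiply by 2: C 2.00, H 3.00, O 3.00 → C2H3O3
Empirical-formula mass = 75.04 g/mol
n = 444 / 75.04 = 5.92 ≈ 6
Molecular formula = (C2H3O3)×6 = C12H18O18

C12H18O18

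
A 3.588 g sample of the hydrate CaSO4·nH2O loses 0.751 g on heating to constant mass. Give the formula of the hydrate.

Mass of anhydrous CaSO4 = 3.588 − 0.751 = 2.837 g
mol H2O = 0.751 / 18.02 = 0.04168
Molar mass of CaSO4 = 136.15 g/mol → mol CaSO4 = 2.837 / 136.15 = 0.02084
n = 0.04168 / 0.02084 = 2.00 ≈ 2 → CaSO4·2H2O

CaSO4·2H2O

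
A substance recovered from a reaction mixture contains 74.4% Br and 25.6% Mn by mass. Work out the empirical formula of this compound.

Br2Mn

Assume 100 g: 74.4 g Br, 25.6 g Mn.
n(Br) = 74.4/79.90 = 0.9312, n(Mn) = 25.6/54.94 = 0.466
Ratios (÷ 0.466): Br 1.998, Mn 1.000
≈ 2:1 → Br2Mn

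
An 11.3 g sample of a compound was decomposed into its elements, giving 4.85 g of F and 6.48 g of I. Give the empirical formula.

F5I

Moles — F: 4.85 / 19.00 = 0.2553 mol; I: 6.48 / 126.90 = 0.05106 mol
Divide by the smallest (0.05106 mol I): F 4.999, I 1.000
Ratio ≈ 5:1, so the empirical formula is F5I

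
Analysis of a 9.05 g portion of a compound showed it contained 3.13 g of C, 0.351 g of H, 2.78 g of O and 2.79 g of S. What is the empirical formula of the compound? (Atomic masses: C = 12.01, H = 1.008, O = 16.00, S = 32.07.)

C: 3.13 g ÷ 12.01 g/mol = 0.2606 mol
H: 0.351 g ÷ 1.008 g/mol = 0.3482 mol
O: 2.78 g ÷ 16.00 g/mol = 0.1737 mol
S: 2.79 g ÷ 32.07 g/mol = 0.087 mol
Ratios (÷ 0.087): C 2.996, H 4.003, O 1.997, S 1.000
Ratio ≈ 3:4:2:1, so the empirical formula is C3H4O2S

C3H4O2S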